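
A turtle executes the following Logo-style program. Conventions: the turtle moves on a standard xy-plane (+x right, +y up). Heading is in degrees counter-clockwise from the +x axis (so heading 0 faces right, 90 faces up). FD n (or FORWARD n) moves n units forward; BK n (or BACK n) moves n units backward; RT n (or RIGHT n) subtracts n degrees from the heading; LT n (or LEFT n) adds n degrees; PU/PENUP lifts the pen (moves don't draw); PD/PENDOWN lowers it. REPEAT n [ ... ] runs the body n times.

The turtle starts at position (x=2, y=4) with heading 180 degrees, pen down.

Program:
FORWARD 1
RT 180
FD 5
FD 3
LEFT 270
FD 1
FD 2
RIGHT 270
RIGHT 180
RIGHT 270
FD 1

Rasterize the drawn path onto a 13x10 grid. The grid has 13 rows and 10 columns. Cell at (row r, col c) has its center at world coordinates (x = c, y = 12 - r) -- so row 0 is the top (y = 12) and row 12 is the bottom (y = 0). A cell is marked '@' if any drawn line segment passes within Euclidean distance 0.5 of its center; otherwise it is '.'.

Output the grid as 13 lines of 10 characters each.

Answer: ..........
..........
..........
..........
..........
..........
..........
..........
.@@@@@@@@@
.........@
.........@
.........@
.........@

Derivation:
Segment 0: (2,4) -> (1,4)
Segment 1: (1,4) -> (6,4)
Segment 2: (6,4) -> (9,4)
Segment 3: (9,4) -> (9,3)
Segment 4: (9,3) -> (9,1)
Segment 5: (9,1) -> (9,0)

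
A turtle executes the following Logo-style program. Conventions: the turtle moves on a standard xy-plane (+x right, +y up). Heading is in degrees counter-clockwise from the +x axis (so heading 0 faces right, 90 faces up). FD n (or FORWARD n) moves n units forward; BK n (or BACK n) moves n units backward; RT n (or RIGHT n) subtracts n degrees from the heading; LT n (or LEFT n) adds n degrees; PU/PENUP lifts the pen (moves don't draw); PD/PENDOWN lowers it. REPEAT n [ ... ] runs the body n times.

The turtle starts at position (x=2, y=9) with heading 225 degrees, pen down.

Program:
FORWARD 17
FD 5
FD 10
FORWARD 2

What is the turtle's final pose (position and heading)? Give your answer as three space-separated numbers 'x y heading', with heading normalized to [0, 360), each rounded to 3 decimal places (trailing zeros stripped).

Executing turtle program step by step:
Start: pos=(2,9), heading=225, pen down
FD 17: (2,9) -> (-10.021,-3.021) [heading=225, draw]
FD 5: (-10.021,-3.021) -> (-13.556,-6.556) [heading=225, draw]
FD 10: (-13.556,-6.556) -> (-20.627,-13.627) [heading=225, draw]
FD 2: (-20.627,-13.627) -> (-22.042,-15.042) [heading=225, draw]
Final: pos=(-22.042,-15.042), heading=225, 4 segment(s) drawn

Answer: -22.042 -15.042 225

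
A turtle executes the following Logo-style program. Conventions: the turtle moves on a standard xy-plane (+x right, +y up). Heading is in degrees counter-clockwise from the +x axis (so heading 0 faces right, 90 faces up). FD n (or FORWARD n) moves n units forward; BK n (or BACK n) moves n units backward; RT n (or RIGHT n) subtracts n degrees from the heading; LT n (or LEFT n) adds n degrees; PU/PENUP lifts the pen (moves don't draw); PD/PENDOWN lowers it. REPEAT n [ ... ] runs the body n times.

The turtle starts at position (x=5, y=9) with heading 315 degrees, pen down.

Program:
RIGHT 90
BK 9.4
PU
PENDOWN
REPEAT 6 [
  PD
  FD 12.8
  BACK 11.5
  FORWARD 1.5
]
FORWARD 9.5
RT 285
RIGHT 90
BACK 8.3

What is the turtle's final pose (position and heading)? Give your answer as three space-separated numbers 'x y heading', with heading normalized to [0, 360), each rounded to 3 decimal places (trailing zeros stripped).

Executing turtle program step by step:
Start: pos=(5,9), heading=315, pen down
RT 90: heading 315 -> 225
BK 9.4: (5,9) -> (11.647,15.647) [heading=225, draw]
PU: pen up
PD: pen down
REPEAT 6 [
  -- iteration 1/6 --
  PD: pen down
  FD 12.8: (11.647,15.647) -> (2.596,6.596) [heading=225, draw]
  BK 11.5: (2.596,6.596) -> (10.728,14.728) [heading=225, draw]
  FD 1.5: (10.728,14.728) -> (9.667,13.667) [heading=225, draw]
  -- iteration 2/6 --
  PD: pen down
  FD 12.8: (9.667,13.667) -> (0.616,4.616) [heading=225, draw]
  BK 11.5: (0.616,4.616) -> (8.748,12.748) [heading=225, draw]
  FD 1.5: (8.748,12.748) -> (7.687,11.687) [heading=225, draw]
  -- iteration 3/6 --
  PD: pen down
  FD 12.8: (7.687,11.687) -> (-1.364,2.636) [heading=225, draw]
  BK 11.5: (-1.364,2.636) -> (6.768,10.768) [heading=225, draw]
  FD 1.5: (6.768,10.768) -> (5.707,9.707) [heading=225, draw]
  -- iteration 4/6 --
  PD: pen down
  FD 12.8: (5.707,9.707) -> (-3.344,0.656) [heading=225, draw]
  BK 11.5: (-3.344,0.656) -> (4.788,8.788) [heading=225, draw]
  FD 1.5: (4.788,8.788) -> (3.727,7.727) [heading=225, draw]
  -- iteration 5/6 --
  PD: pen down
  FD 12.8: (3.727,7.727) -> (-5.324,-1.324) [heading=225, draw]
  BK 11.5: (-5.324,-1.324) -> (2.808,6.808) [heading=225, draw]
  FD 1.5: (2.808,6.808) -> (1.747,5.747) [heading=225, draw]
  -- iteration 6/6 --
  PD: pen down
  FD 12.8: (1.747,5.747) -> (-7.304,-3.304) [heading=225, draw]
  BK 11.5: (-7.304,-3.304) -> (0.828,4.828) [heading=225, draw]
  FD 1.5: (0.828,4.828) -> (-0.233,3.767) [heading=225, draw]
]
FD 9.5: (-0.233,3.767) -> (-6.95,-2.95) [heading=225, draw]
RT 285: heading 225 -> 300
RT 90: heading 300 -> 210
BK 8.3: (-6.95,-2.95) -> (0.238,1.2) [heading=210, draw]
Final: pos=(0.238,1.2), heading=210, 21 segment(s) drawn

Answer: 0.238 1.2 210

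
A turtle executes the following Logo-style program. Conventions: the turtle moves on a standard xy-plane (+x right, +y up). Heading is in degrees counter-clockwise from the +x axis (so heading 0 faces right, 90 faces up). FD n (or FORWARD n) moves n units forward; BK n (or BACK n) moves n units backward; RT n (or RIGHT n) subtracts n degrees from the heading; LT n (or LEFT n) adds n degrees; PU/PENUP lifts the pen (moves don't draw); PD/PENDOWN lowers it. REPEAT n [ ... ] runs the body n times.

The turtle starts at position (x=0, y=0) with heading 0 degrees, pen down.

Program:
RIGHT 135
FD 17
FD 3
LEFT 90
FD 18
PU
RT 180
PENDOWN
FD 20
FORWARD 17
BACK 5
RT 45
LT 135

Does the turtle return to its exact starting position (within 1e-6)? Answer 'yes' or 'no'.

Answer: no

Derivation:
Executing turtle program step by step:
Start: pos=(0,0), heading=0, pen down
RT 135: heading 0 -> 225
FD 17: (0,0) -> (-12.021,-12.021) [heading=225, draw]
FD 3: (-12.021,-12.021) -> (-14.142,-14.142) [heading=225, draw]
LT 90: heading 225 -> 315
FD 18: (-14.142,-14.142) -> (-1.414,-26.87) [heading=315, draw]
PU: pen up
RT 180: heading 315 -> 135
PD: pen down
FD 20: (-1.414,-26.87) -> (-15.556,-12.728) [heading=135, draw]
FD 17: (-15.556,-12.728) -> (-27.577,-0.707) [heading=135, draw]
BK 5: (-27.577,-0.707) -> (-24.042,-4.243) [heading=135, draw]
RT 45: heading 135 -> 90
LT 135: heading 90 -> 225
Final: pos=(-24.042,-4.243), heading=225, 6 segment(s) drawn

Start position: (0, 0)
Final position: (-24.042, -4.243)
Distance = 24.413; >= 1e-6 -> NOT closed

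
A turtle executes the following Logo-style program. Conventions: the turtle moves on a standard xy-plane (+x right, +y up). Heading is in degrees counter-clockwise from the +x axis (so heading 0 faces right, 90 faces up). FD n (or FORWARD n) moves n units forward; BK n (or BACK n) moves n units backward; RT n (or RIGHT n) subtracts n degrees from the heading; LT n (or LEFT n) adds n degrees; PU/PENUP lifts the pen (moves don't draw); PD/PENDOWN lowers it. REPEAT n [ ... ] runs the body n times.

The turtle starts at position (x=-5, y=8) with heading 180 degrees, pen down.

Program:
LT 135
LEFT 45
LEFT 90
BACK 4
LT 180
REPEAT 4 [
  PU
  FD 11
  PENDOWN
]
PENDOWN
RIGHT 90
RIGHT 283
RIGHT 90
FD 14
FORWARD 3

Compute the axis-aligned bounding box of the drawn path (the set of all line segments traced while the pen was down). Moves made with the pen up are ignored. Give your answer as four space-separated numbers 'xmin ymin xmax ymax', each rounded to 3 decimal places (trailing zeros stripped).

Answer: -21.564 -40 -5 8

Derivation:
Executing turtle program step by step:
Start: pos=(-5,8), heading=180, pen down
LT 135: heading 180 -> 315
LT 45: heading 315 -> 0
LT 90: heading 0 -> 90
BK 4: (-5,8) -> (-5,4) [heading=90, draw]
LT 180: heading 90 -> 270
REPEAT 4 [
  -- iteration 1/4 --
  PU: pen up
  FD 11: (-5,4) -> (-5,-7) [heading=270, move]
  PD: pen down
  -- iteration 2/4 --
  PU: pen up
  FD 11: (-5,-7) -> (-5,-18) [heading=270, move]
  PD: pen down
  -- iteration 3/4 --
  PU: pen up
  FD 11: (-5,-18) -> (-5,-29) [heading=270, move]
  PD: pen down
  -- iteration 4/4 --
  PU: pen up
  FD 11: (-5,-29) -> (-5,-40) [heading=270, move]
  PD: pen down
]
PD: pen down
RT 90: heading 270 -> 180
RT 283: heading 180 -> 257
RT 90: heading 257 -> 167
FD 14: (-5,-40) -> (-18.641,-36.851) [heading=167, draw]
FD 3: (-18.641,-36.851) -> (-21.564,-36.176) [heading=167, draw]
Final: pos=(-21.564,-36.176), heading=167, 3 segment(s) drawn

Segment endpoints: x in {-21.564, -18.641, -5, -5, -5}, y in {-40, -36.851, -36.176, 4, 8}
xmin=-21.564, ymin=-40, xmax=-5, ymax=8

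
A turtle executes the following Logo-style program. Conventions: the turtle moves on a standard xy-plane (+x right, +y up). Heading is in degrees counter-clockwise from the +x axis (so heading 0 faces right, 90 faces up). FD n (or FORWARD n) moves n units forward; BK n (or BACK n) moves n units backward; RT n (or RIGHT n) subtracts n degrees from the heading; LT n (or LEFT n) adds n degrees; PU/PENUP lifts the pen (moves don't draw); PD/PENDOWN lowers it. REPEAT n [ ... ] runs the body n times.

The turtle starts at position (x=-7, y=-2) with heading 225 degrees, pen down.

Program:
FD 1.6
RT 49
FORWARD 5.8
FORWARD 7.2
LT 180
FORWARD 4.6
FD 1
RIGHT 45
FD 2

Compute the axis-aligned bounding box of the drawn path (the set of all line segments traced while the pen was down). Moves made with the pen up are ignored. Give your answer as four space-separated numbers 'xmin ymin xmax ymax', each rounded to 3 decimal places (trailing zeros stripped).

Answer: -21.1 -4.125 -7 -2

Derivation:
Executing turtle program step by step:
Start: pos=(-7,-2), heading=225, pen down
FD 1.6: (-7,-2) -> (-8.131,-3.131) [heading=225, draw]
RT 49: heading 225 -> 176
FD 5.8: (-8.131,-3.131) -> (-13.917,-2.727) [heading=176, draw]
FD 7.2: (-13.917,-2.727) -> (-21.1,-2.225) [heading=176, draw]
LT 180: heading 176 -> 356
FD 4.6: (-21.1,-2.225) -> (-16.511,-2.545) [heading=356, draw]
FD 1: (-16.511,-2.545) -> (-15.513,-2.615) [heading=356, draw]
RT 45: heading 356 -> 311
FD 2: (-15.513,-2.615) -> (-14.201,-4.125) [heading=311, draw]
Final: pos=(-14.201,-4.125), heading=311, 6 segment(s) drawn

Segment endpoints: x in {-21.1, -16.511, -15.513, -14.201, -13.917, -8.131, -7}, y in {-4.125, -3.131, -2.727, -2.615, -2.545, -2.225, -2}
xmin=-21.1, ymin=-4.125, xmax=-7, ymax=-2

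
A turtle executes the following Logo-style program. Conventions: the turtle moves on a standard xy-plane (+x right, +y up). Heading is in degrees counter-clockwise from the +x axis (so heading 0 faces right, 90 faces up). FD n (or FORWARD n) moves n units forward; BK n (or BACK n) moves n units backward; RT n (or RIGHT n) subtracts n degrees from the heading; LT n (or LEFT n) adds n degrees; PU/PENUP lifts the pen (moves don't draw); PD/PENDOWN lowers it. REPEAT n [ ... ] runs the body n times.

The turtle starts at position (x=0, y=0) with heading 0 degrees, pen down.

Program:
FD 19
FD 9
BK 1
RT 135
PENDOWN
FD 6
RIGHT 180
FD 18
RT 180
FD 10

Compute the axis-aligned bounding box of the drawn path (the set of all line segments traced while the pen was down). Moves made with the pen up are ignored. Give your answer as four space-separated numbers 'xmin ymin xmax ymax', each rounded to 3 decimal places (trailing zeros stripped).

Executing turtle program step by step:
Start: pos=(0,0), heading=0, pen down
FD 19: (0,0) -> (19,0) [heading=0, draw]
FD 9: (19,0) -> (28,0) [heading=0, draw]
BK 1: (28,0) -> (27,0) [heading=0, draw]
RT 135: heading 0 -> 225
PD: pen down
FD 6: (27,0) -> (22.757,-4.243) [heading=225, draw]
RT 180: heading 225 -> 45
FD 18: (22.757,-4.243) -> (35.485,8.485) [heading=45, draw]
RT 180: heading 45 -> 225
FD 10: (35.485,8.485) -> (28.414,1.414) [heading=225, draw]
Final: pos=(28.414,1.414), heading=225, 6 segment(s) drawn

Segment endpoints: x in {0, 19, 22.757, 27, 28, 28.414, 35.485}, y in {-4.243, 0, 1.414, 8.485}
xmin=0, ymin=-4.243, xmax=35.485, ymax=8.485

Answer: 0 -4.243 35.485 8.485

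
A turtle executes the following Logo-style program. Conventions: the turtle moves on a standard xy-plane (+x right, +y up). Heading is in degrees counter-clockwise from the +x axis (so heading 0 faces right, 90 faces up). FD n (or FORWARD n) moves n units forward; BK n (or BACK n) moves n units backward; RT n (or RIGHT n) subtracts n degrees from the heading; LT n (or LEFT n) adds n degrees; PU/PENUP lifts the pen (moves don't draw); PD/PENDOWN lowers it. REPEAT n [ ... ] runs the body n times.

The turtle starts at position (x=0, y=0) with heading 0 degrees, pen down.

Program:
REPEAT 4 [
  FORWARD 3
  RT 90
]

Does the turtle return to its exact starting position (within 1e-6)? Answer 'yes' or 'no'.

Executing turtle program step by step:
Start: pos=(0,0), heading=0, pen down
REPEAT 4 [
  -- iteration 1/4 --
  FD 3: (0,0) -> (3,0) [heading=0, draw]
  RT 90: heading 0 -> 270
  -- iteration 2/4 --
  FD 3: (3,0) -> (3,-3) [heading=270, draw]
  RT 90: heading 270 -> 180
  -- iteration 3/4 --
  FD 3: (3,-3) -> (0,-3) [heading=180, draw]
  RT 90: heading 180 -> 90
  -- iteration 4/4 --
  FD 3: (0,-3) -> (0,0) [heading=90, draw]
  RT 90: heading 90 -> 0
]
Final: pos=(0,0), heading=0, 4 segment(s) drawn

Start position: (0, 0)
Final position: (0, 0)
Distance = 0; < 1e-6 -> CLOSED

Answer: yes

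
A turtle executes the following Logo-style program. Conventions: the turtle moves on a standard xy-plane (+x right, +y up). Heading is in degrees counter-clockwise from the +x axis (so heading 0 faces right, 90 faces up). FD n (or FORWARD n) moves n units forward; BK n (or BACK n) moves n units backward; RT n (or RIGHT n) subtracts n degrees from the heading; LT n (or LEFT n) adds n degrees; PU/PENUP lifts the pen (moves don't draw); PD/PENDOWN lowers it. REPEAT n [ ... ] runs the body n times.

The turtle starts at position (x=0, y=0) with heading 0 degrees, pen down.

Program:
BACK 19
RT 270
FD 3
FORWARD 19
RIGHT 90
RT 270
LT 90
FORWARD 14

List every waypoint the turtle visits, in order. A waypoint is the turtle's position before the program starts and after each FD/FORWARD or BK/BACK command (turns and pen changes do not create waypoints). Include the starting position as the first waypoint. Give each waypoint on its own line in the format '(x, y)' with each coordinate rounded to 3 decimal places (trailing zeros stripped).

Answer: (0, 0)
(-19, 0)
(-19, 3)
(-19, 22)
(-33, 22)

Derivation:
Executing turtle program step by step:
Start: pos=(0,0), heading=0, pen down
BK 19: (0,0) -> (-19,0) [heading=0, draw]
RT 270: heading 0 -> 90
FD 3: (-19,0) -> (-19,3) [heading=90, draw]
FD 19: (-19,3) -> (-19,22) [heading=90, draw]
RT 90: heading 90 -> 0
RT 270: heading 0 -> 90
LT 90: heading 90 -> 180
FD 14: (-19,22) -> (-33,22) [heading=180, draw]
Final: pos=(-33,22), heading=180, 4 segment(s) drawn
Waypoints (5 total):
(0, 0)
(-19, 0)
(-19, 3)
(-19, 22)
(-33, 22)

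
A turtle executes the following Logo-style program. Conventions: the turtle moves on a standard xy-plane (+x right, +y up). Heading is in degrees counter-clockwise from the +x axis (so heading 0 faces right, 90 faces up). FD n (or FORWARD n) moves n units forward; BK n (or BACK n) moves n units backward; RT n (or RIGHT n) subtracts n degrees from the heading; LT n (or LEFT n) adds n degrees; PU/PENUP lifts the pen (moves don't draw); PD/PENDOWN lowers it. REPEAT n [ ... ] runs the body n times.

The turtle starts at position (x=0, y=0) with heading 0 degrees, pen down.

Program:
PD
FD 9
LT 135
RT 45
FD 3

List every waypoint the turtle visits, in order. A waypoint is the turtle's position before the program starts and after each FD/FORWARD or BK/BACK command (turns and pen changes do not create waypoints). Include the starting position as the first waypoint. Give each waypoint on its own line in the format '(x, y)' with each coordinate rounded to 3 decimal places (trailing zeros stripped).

Answer: (0, 0)
(9, 0)
(9, 3)

Derivation:
Executing turtle program step by step:
Start: pos=(0,0), heading=0, pen down
PD: pen down
FD 9: (0,0) -> (9,0) [heading=0, draw]
LT 135: heading 0 -> 135
RT 45: heading 135 -> 90
FD 3: (9,0) -> (9,3) [heading=90, draw]
Final: pos=(9,3), heading=90, 2 segment(s) drawn
Waypoints (3 total):
(0, 0)
(9, 0)
(9, 3)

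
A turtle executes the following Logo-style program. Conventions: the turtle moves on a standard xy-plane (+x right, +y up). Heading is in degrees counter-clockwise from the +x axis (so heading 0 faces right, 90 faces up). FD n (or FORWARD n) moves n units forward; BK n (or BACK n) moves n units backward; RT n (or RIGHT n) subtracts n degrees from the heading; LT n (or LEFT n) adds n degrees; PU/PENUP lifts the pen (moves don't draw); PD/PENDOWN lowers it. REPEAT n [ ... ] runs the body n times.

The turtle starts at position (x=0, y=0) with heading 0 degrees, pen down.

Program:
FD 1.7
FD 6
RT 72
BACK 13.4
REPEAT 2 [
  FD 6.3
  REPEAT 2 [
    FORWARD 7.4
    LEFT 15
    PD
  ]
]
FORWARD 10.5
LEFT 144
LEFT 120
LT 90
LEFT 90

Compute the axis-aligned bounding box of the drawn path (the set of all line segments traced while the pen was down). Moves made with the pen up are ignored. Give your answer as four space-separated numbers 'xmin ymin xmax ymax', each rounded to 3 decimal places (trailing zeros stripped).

Answer: 0 -21.201 38.868 12.744

Derivation:
Executing turtle program step by step:
Start: pos=(0,0), heading=0, pen down
FD 1.7: (0,0) -> (1.7,0) [heading=0, draw]
FD 6: (1.7,0) -> (7.7,0) [heading=0, draw]
RT 72: heading 0 -> 288
BK 13.4: (7.7,0) -> (3.559,12.744) [heading=288, draw]
REPEAT 2 [
  -- iteration 1/2 --
  FD 6.3: (3.559,12.744) -> (5.506,6.753) [heading=288, draw]
  REPEAT 2 [
    -- iteration 1/2 --
    FD 7.4: (5.506,6.753) -> (7.793,-0.285) [heading=288, draw]
    LT 15: heading 288 -> 303
    PD: pen down
    -- iteration 2/2 --
    FD 7.4: (7.793,-0.285) -> (11.823,-6.491) [heading=303, draw]
    LT 15: heading 303 -> 318
    PD: pen down
  ]
  -- iteration 2/2 --
  FD 6.3: (11.823,-6.491) -> (16.505,-10.707) [heading=318, draw]
  REPEAT 2 [
    -- iteration 1/2 --
    FD 7.4: (16.505,-10.707) -> (22.004,-15.659) [heading=318, draw]
    LT 15: heading 318 -> 333
    PD: pen down
    -- iteration 2/2 --
    FD 7.4: (22.004,-15.659) -> (28.598,-19.018) [heading=333, draw]
    LT 15: heading 333 -> 348
    PD: pen down
  ]
]
FD 10.5: (28.598,-19.018) -> (38.868,-21.201) [heading=348, draw]
LT 144: heading 348 -> 132
LT 120: heading 132 -> 252
LT 90: heading 252 -> 342
LT 90: heading 342 -> 72
Final: pos=(38.868,-21.201), heading=72, 10 segment(s) drawn

Segment endpoints: x in {0, 1.7, 3.559, 5.506, 7.7, 7.793, 11.823, 16.505, 22.004, 28.598, 38.868}, y in {-21.201, -19.018, -15.659, -10.707, -6.491, -0.285, 0, 6.753, 12.744}
xmin=0, ymin=-21.201, xmax=38.868, ymax=12.744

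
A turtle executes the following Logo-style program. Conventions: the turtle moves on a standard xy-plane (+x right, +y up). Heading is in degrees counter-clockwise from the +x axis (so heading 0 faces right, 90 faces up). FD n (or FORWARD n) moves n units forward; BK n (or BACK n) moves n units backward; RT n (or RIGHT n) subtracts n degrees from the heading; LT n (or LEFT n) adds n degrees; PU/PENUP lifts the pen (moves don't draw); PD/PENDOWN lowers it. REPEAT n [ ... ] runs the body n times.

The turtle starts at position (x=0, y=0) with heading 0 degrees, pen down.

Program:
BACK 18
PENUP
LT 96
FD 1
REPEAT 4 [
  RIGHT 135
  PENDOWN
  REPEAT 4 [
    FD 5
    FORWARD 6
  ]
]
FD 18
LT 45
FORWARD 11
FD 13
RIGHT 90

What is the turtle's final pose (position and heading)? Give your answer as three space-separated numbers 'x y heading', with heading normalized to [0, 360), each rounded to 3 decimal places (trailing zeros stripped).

Answer: 25.153 -73.864 231

Derivation:
Executing turtle program step by step:
Start: pos=(0,0), heading=0, pen down
BK 18: (0,0) -> (-18,0) [heading=0, draw]
PU: pen up
LT 96: heading 0 -> 96
FD 1: (-18,0) -> (-18.105,0.995) [heading=96, move]
REPEAT 4 [
  -- iteration 1/4 --
  RT 135: heading 96 -> 321
  PD: pen down
  REPEAT 4 [
    -- iteration 1/4 --
    FD 5: (-18.105,0.995) -> (-14.219,-2.152) [heading=321, draw]
    FD 6: (-14.219,-2.152) -> (-9.556,-5.928) [heading=321, draw]
    -- iteration 2/4 --
    FD 5: (-9.556,-5.928) -> (-5.67,-9.075) [heading=321, draw]
    FD 6: (-5.67,-9.075) -> (-1.007,-12.851) [heading=321, draw]
    -- iteration 3/4 --
    FD 5: (-1.007,-12.851) -> (2.878,-15.997) [heading=321, draw]
    FD 6: (2.878,-15.997) -> (7.541,-19.773) [heading=321, draw]
    -- iteration 4/4 --
    FD 5: (7.541,-19.773) -> (11.427,-22.92) [heading=321, draw]
    FD 6: (11.427,-22.92) -> (16.09,-26.696) [heading=321, draw]
  ]
  -- iteration 2/4 --
  RT 135: heading 321 -> 186
  PD: pen down
  REPEAT 4 [
    -- iteration 1/4 --
    FD 5: (16.09,-26.696) -> (11.117,-27.218) [heading=186, draw]
    FD 6: (11.117,-27.218) -> (5.15,-27.845) [heading=186, draw]
    -- iteration 2/4 --
    FD 5: (5.15,-27.845) -> (0.178,-28.368) [heading=186, draw]
    FD 6: (0.178,-28.368) -> (-5.79,-28.995) [heading=186, draw]
    -- iteration 3/4 --
    FD 5: (-5.79,-28.995) -> (-10.762,-29.518) [heading=186, draw]
    FD 6: (-10.762,-29.518) -> (-16.729,-30.145) [heading=186, draw]
    -- iteration 4/4 --
    FD 5: (-16.729,-30.145) -> (-21.702,-30.668) [heading=186, draw]
    FD 6: (-21.702,-30.668) -> (-27.669,-31.295) [heading=186, draw]
  ]
  -- iteration 3/4 --
  RT 135: heading 186 -> 51
  PD: pen down
  REPEAT 4 [
    -- iteration 1/4 --
    FD 5: (-27.669,-31.295) -> (-24.522,-27.409) [heading=51, draw]
    FD 6: (-24.522,-27.409) -> (-20.747,-22.746) [heading=51, draw]
    -- iteration 2/4 --
    FD 5: (-20.747,-22.746) -> (-17.6,-18.86) [heading=51, draw]
    FD 6: (-17.6,-18.86) -> (-13.824,-14.198) [heading=51, draw]
    -- iteration 3/4 --
    FD 5: (-13.824,-14.198) -> (-10.677,-10.312) [heading=51, draw]
    FD 6: (-10.677,-10.312) -> (-6.901,-5.649) [heading=51, draw]
    -- iteration 4/4 --
    FD 5: (-6.901,-5.649) -> (-3.755,-1.763) [heading=51, draw]
    FD 6: (-3.755,-1.763) -> (0.021,2.9) [heading=51, draw]
  ]
  -- iteration 4/4 --
  RT 135: heading 51 -> 276
  PD: pen down
  REPEAT 4 [
    -- iteration 1/4 --
    FD 5: (0.021,2.9) -> (0.544,-2.073) [heading=276, draw]
    FD 6: (0.544,-2.073) -> (1.171,-8.04) [heading=276, draw]
    -- iteration 2/4 --
    FD 5: (1.171,-8.04) -> (1.693,-13.013) [heading=276, draw]
    FD 6: (1.693,-13.013) -> (2.321,-18.98) [heading=276, draw]
    -- iteration 3/4 --
    FD 5: (2.321,-18.98) -> (2.843,-23.952) [heading=276, draw]
    FD 6: (2.843,-23.952) -> (3.47,-29.92) [heading=276, draw]
    -- iteration 4/4 --
    FD 5: (3.47,-29.92) -> (3.993,-34.892) [heading=276, draw]
    FD 6: (3.993,-34.892) -> (4.62,-40.859) [heading=276, draw]
  ]
]
FD 18: (4.62,-40.859) -> (6.502,-58.761) [heading=276, draw]
LT 45: heading 276 -> 321
FD 11: (6.502,-58.761) -> (15.05,-65.683) [heading=321, draw]
FD 13: (15.05,-65.683) -> (25.153,-73.864) [heading=321, draw]
RT 90: heading 321 -> 231
Final: pos=(25.153,-73.864), heading=231, 36 segment(s) drawn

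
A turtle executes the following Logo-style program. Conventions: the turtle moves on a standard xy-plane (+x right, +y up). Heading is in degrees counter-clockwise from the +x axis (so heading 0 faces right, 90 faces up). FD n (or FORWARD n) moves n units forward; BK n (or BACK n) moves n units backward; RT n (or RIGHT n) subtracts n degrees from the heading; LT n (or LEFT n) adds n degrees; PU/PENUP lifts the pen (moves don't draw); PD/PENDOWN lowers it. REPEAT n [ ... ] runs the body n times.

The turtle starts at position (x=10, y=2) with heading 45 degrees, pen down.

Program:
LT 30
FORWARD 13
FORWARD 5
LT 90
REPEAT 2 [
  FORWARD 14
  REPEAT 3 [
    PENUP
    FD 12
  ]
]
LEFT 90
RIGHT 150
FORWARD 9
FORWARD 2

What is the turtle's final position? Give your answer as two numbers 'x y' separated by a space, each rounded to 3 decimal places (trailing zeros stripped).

Answer: -84.781 55.894

Derivation:
Executing turtle program step by step:
Start: pos=(10,2), heading=45, pen down
LT 30: heading 45 -> 75
FD 13: (10,2) -> (13.365,14.557) [heading=75, draw]
FD 5: (13.365,14.557) -> (14.659,19.387) [heading=75, draw]
LT 90: heading 75 -> 165
REPEAT 2 [
  -- iteration 1/2 --
  FD 14: (14.659,19.387) -> (1.136,23.01) [heading=165, draw]
  REPEAT 3 [
    -- iteration 1/3 --
    PU: pen up
    FD 12: (1.136,23.01) -> (-10.455,26.116) [heading=165, move]
    -- iteration 2/3 --
    PU: pen up
    FD 12: (-10.455,26.116) -> (-22.046,29.222) [heading=165, move]
    -- iteration 3/3 --
    PU: pen up
    FD 12: (-22.046,29.222) -> (-33.638,32.328) [heading=165, move]
  ]
  -- iteration 2/2 --
  FD 14: (-33.638,32.328) -> (-47.161,35.951) [heading=165, move]
  REPEAT 3 [
    -- iteration 1/3 --
    PU: pen up
    FD 12: (-47.161,35.951) -> (-58.752,39.057) [heading=165, move]
    -- iteration 2/3 --
    PU: pen up
    FD 12: (-58.752,39.057) -> (-70.343,42.163) [heading=165, move]
    -- iteration 3/3 --
    PU: pen up
    FD 12: (-70.343,42.163) -> (-81.934,45.269) [heading=165, move]
  ]
]
LT 90: heading 165 -> 255
RT 150: heading 255 -> 105
FD 9: (-81.934,45.269) -> (-84.263,53.962) [heading=105, move]
FD 2: (-84.263,53.962) -> (-84.781,55.894) [heading=105, move]
Final: pos=(-84.781,55.894), heading=105, 3 segment(s) drawn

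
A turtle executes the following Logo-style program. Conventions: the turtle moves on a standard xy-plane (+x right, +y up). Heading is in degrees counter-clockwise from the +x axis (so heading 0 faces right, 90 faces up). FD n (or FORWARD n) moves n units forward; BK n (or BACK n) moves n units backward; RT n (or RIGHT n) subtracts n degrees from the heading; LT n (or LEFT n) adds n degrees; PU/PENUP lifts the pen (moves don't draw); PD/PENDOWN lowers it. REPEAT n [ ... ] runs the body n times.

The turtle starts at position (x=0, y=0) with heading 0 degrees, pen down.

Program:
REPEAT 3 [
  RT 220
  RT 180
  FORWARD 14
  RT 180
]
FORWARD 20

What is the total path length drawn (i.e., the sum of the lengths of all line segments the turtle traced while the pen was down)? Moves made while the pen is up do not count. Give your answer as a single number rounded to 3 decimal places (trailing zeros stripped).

Executing turtle program step by step:
Start: pos=(0,0), heading=0, pen down
REPEAT 3 [
  -- iteration 1/3 --
  RT 220: heading 0 -> 140
  RT 180: heading 140 -> 320
  FD 14: (0,0) -> (10.725,-8.999) [heading=320, draw]
  RT 180: heading 320 -> 140
  -- iteration 2/3 --
  RT 220: heading 140 -> 280
  RT 180: heading 280 -> 100
  FD 14: (10.725,-8.999) -> (8.294,4.788) [heading=100, draw]
  RT 180: heading 100 -> 280
  -- iteration 3/3 --
  RT 220: heading 280 -> 60
  RT 180: heading 60 -> 240
  FD 14: (8.294,4.788) -> (1.294,-7.336) [heading=240, draw]
  RT 180: heading 240 -> 60
]
FD 20: (1.294,-7.336) -> (11.294,9.984) [heading=60, draw]
Final: pos=(11.294,9.984), heading=60, 4 segment(s) drawn

Segment lengths:
  seg 1: (0,0) -> (10.725,-8.999), length = 14
  seg 2: (10.725,-8.999) -> (8.294,4.788), length = 14
  seg 3: (8.294,4.788) -> (1.294,-7.336), length = 14
  seg 4: (1.294,-7.336) -> (11.294,9.984), length = 20
Total = 62

Answer: 62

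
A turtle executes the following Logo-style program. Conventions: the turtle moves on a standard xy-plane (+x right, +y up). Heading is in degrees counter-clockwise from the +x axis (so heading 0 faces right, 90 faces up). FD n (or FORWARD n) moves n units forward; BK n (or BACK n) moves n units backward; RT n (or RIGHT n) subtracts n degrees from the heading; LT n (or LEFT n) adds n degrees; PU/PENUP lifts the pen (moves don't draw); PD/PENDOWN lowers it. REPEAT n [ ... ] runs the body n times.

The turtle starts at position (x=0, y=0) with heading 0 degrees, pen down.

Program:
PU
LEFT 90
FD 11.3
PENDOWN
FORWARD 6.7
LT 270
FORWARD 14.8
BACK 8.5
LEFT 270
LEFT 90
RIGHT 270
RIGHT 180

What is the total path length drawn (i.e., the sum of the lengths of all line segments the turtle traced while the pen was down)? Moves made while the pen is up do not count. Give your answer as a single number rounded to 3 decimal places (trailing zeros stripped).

Executing turtle program step by step:
Start: pos=(0,0), heading=0, pen down
PU: pen up
LT 90: heading 0 -> 90
FD 11.3: (0,0) -> (0,11.3) [heading=90, move]
PD: pen down
FD 6.7: (0,11.3) -> (0,18) [heading=90, draw]
LT 270: heading 90 -> 0
FD 14.8: (0,18) -> (14.8,18) [heading=0, draw]
BK 8.5: (14.8,18) -> (6.3,18) [heading=0, draw]
LT 270: heading 0 -> 270
LT 90: heading 270 -> 0
RT 270: heading 0 -> 90
RT 180: heading 90 -> 270
Final: pos=(6.3,18), heading=270, 3 segment(s) drawn

Segment lengths:
  seg 1: (0,11.3) -> (0,18), length = 6.7
  seg 2: (0,18) -> (14.8,18), length = 14.8
  seg 3: (14.8,18) -> (6.3,18), length = 8.5
Total = 30

Answer: 30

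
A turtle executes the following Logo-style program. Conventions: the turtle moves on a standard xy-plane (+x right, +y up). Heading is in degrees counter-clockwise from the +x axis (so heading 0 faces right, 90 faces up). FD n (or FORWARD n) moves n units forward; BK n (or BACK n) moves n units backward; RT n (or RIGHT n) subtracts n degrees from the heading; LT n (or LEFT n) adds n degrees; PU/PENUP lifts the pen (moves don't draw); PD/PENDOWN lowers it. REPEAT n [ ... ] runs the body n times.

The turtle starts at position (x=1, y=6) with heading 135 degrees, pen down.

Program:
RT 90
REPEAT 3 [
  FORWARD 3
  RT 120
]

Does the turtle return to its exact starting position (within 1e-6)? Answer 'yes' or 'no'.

Executing turtle program step by step:
Start: pos=(1,6), heading=135, pen down
RT 90: heading 135 -> 45
REPEAT 3 [
  -- iteration 1/3 --
  FD 3: (1,6) -> (3.121,8.121) [heading=45, draw]
  RT 120: heading 45 -> 285
  -- iteration 2/3 --
  FD 3: (3.121,8.121) -> (3.898,5.224) [heading=285, draw]
  RT 120: heading 285 -> 165
  -- iteration 3/3 --
  FD 3: (3.898,5.224) -> (1,6) [heading=165, draw]
  RT 120: heading 165 -> 45
]
Final: pos=(1,6), heading=45, 3 segment(s) drawn

Start position: (1, 6)
Final position: (1, 6)
Distance = 0; < 1e-6 -> CLOSED

Answer: yes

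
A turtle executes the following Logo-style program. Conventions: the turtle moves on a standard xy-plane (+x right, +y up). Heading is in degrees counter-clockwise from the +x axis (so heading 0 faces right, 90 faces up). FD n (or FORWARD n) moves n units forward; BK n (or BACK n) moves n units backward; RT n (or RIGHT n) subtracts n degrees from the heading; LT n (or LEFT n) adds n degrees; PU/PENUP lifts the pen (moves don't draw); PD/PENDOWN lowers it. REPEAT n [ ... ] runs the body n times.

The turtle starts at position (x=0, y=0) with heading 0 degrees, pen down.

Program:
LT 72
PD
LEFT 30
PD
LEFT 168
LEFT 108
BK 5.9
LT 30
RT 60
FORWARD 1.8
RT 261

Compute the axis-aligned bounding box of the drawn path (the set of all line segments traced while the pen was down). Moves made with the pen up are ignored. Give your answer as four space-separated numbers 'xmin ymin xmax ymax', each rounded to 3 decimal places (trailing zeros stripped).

Executing turtle program step by step:
Start: pos=(0,0), heading=0, pen down
LT 72: heading 0 -> 72
PD: pen down
LT 30: heading 72 -> 102
PD: pen down
LT 168: heading 102 -> 270
LT 108: heading 270 -> 18
BK 5.9: (0,0) -> (-5.611,-1.823) [heading=18, draw]
LT 30: heading 18 -> 48
RT 60: heading 48 -> 348
FD 1.8: (-5.611,-1.823) -> (-3.851,-2.197) [heading=348, draw]
RT 261: heading 348 -> 87
Final: pos=(-3.851,-2.197), heading=87, 2 segment(s) drawn

Segment endpoints: x in {-5.611, -3.851, 0}, y in {-2.197, -1.823, 0}
xmin=-5.611, ymin=-2.197, xmax=0, ymax=0

Answer: -5.611 -2.197 0 0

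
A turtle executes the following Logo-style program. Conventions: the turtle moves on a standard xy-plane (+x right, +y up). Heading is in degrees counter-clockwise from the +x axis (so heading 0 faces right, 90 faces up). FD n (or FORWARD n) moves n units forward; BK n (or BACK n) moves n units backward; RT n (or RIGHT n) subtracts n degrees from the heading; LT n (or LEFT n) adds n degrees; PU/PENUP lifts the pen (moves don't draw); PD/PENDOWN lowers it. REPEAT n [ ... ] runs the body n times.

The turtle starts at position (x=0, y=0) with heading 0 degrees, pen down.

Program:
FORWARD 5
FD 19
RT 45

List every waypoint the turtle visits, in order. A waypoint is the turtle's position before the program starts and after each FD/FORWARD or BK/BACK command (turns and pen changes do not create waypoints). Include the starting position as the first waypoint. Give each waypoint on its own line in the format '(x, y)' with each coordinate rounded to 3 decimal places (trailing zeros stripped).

Answer: (0, 0)
(5, 0)
(24, 0)

Derivation:
Executing turtle program step by step:
Start: pos=(0,0), heading=0, pen down
FD 5: (0,0) -> (5,0) [heading=0, draw]
FD 19: (5,0) -> (24,0) [heading=0, draw]
RT 45: heading 0 -> 315
Final: pos=(24,0), heading=315, 2 segment(s) drawn
Waypoints (3 total):
(0, 0)
(5, 0)
(24, 0)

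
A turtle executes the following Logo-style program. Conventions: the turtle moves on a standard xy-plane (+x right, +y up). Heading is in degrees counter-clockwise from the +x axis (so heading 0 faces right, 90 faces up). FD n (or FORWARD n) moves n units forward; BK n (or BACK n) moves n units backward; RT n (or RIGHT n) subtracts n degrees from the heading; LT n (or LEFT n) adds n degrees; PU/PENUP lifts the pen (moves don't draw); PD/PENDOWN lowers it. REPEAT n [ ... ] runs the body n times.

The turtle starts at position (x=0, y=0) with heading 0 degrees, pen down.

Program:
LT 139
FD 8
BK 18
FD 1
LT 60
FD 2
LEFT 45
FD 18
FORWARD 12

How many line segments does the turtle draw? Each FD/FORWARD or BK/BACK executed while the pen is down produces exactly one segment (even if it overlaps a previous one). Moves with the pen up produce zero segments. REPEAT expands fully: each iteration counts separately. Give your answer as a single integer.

Answer: 6

Derivation:
Executing turtle program step by step:
Start: pos=(0,0), heading=0, pen down
LT 139: heading 0 -> 139
FD 8: (0,0) -> (-6.038,5.248) [heading=139, draw]
BK 18: (-6.038,5.248) -> (7.547,-6.561) [heading=139, draw]
FD 1: (7.547,-6.561) -> (6.792,-5.905) [heading=139, draw]
LT 60: heading 139 -> 199
FD 2: (6.792,-5.905) -> (4.901,-6.556) [heading=199, draw]
LT 45: heading 199 -> 244
FD 18: (4.901,-6.556) -> (-2.989,-22.734) [heading=244, draw]
FD 12: (-2.989,-22.734) -> (-8.25,-33.519) [heading=244, draw]
Final: pos=(-8.25,-33.519), heading=244, 6 segment(s) drawn
Segments drawn: 6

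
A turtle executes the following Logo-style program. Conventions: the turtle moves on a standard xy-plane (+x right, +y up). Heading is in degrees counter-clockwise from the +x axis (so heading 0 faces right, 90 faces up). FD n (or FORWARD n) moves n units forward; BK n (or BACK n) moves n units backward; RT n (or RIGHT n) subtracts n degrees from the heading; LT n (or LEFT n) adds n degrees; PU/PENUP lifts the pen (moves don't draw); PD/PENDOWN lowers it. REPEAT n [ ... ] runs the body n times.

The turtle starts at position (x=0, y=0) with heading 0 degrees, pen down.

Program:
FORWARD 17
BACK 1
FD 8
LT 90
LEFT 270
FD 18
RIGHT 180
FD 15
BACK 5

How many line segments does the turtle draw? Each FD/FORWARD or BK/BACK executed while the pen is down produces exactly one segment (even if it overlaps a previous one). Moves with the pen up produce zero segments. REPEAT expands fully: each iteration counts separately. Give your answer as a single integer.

Executing turtle program step by step:
Start: pos=(0,0), heading=0, pen down
FD 17: (0,0) -> (17,0) [heading=0, draw]
BK 1: (17,0) -> (16,0) [heading=0, draw]
FD 8: (16,0) -> (24,0) [heading=0, draw]
LT 90: heading 0 -> 90
LT 270: heading 90 -> 0
FD 18: (24,0) -> (42,0) [heading=0, draw]
RT 180: heading 0 -> 180
FD 15: (42,0) -> (27,0) [heading=180, draw]
BK 5: (27,0) -> (32,0) [heading=180, draw]
Final: pos=(32,0), heading=180, 6 segment(s) drawn
Segments drawn: 6

Answer: 6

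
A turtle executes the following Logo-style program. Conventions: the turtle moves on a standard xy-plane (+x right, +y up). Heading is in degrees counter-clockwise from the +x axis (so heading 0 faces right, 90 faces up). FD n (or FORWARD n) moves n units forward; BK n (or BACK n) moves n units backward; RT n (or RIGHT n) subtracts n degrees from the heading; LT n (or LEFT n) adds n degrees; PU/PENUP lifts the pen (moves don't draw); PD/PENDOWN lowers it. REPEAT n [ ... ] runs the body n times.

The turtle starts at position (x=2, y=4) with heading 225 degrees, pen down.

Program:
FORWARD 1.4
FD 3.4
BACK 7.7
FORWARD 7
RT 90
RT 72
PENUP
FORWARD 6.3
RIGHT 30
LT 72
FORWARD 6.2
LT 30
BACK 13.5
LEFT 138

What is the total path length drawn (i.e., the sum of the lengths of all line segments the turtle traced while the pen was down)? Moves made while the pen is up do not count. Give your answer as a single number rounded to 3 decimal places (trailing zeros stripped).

Answer: 19.5

Derivation:
Executing turtle program step by step:
Start: pos=(2,4), heading=225, pen down
FD 1.4: (2,4) -> (1.01,3.01) [heading=225, draw]
FD 3.4: (1.01,3.01) -> (-1.394,0.606) [heading=225, draw]
BK 7.7: (-1.394,0.606) -> (4.051,6.051) [heading=225, draw]
FD 7: (4.051,6.051) -> (-0.899,1.101) [heading=225, draw]
RT 90: heading 225 -> 135
RT 72: heading 135 -> 63
PU: pen up
FD 6.3: (-0.899,1.101) -> (1.961,6.714) [heading=63, move]
RT 30: heading 63 -> 33
LT 72: heading 33 -> 105
FD 6.2: (1.961,6.714) -> (0.356,12.703) [heading=105, move]
LT 30: heading 105 -> 135
BK 13.5: (0.356,12.703) -> (9.902,3.157) [heading=135, move]
LT 138: heading 135 -> 273
Final: pos=(9.902,3.157), heading=273, 4 segment(s) drawn

Segment lengths:
  seg 1: (2,4) -> (1.01,3.01), length = 1.4
  seg 2: (1.01,3.01) -> (-1.394,0.606), length = 3.4
  seg 3: (-1.394,0.606) -> (4.051,6.051), length = 7.7
  seg 4: (4.051,6.051) -> (-0.899,1.101), length = 7
Total = 19.5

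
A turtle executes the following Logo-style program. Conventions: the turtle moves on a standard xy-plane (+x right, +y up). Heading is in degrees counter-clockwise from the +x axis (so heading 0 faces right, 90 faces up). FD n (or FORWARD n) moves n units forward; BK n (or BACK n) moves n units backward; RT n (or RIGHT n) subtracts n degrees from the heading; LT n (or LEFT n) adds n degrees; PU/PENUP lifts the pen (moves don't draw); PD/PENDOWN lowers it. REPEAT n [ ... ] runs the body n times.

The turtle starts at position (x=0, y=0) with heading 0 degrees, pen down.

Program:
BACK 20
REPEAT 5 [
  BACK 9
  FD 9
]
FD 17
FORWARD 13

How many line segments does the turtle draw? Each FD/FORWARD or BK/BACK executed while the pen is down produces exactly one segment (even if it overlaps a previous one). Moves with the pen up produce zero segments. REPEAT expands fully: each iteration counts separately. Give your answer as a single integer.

Answer: 13

Derivation:
Executing turtle program step by step:
Start: pos=(0,0), heading=0, pen down
BK 20: (0,0) -> (-20,0) [heading=0, draw]
REPEAT 5 [
  -- iteration 1/5 --
  BK 9: (-20,0) -> (-29,0) [heading=0, draw]
  FD 9: (-29,0) -> (-20,0) [heading=0, draw]
  -- iteration 2/5 --
  BK 9: (-20,0) -> (-29,0) [heading=0, draw]
  FD 9: (-29,0) -> (-20,0) [heading=0, draw]
  -- iteration 3/5 --
  BK 9: (-20,0) -> (-29,0) [heading=0, draw]
  FD 9: (-29,0) -> (-20,0) [heading=0, draw]
  -- iteration 4/5 --
  BK 9: (-20,0) -> (-29,0) [heading=0, draw]
  FD 9: (-29,0) -> (-20,0) [heading=0, draw]
  -- iteration 5/5 --
  BK 9: (-20,0) -> (-29,0) [heading=0, draw]
  FD 9: (-29,0) -> (-20,0) [heading=0, draw]
]
FD 17: (-20,0) -> (-3,0) [heading=0, draw]
FD 13: (-3,0) -> (10,0) [heading=0, draw]
Final: pos=(10,0), heading=0, 13 segment(s) drawn
Segments drawn: 13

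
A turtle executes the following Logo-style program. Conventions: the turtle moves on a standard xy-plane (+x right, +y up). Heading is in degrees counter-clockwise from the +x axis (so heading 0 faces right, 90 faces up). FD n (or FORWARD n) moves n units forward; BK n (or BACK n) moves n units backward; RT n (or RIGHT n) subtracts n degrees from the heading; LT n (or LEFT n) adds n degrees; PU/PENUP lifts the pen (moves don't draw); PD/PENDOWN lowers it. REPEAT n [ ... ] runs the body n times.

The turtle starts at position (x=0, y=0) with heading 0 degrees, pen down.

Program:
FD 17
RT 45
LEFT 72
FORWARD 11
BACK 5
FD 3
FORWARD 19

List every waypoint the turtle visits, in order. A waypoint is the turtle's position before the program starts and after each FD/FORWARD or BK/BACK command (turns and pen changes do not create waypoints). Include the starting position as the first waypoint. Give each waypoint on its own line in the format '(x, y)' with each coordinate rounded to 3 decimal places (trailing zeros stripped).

Executing turtle program step by step:
Start: pos=(0,0), heading=0, pen down
FD 17: (0,0) -> (17,0) [heading=0, draw]
RT 45: heading 0 -> 315
LT 72: heading 315 -> 27
FD 11: (17,0) -> (26.801,4.994) [heading=27, draw]
BK 5: (26.801,4.994) -> (22.346,2.724) [heading=27, draw]
FD 3: (22.346,2.724) -> (25.019,4.086) [heading=27, draw]
FD 19: (25.019,4.086) -> (41.948,12.712) [heading=27, draw]
Final: pos=(41.948,12.712), heading=27, 5 segment(s) drawn
Waypoints (6 total):
(0, 0)
(17, 0)
(26.801, 4.994)
(22.346, 2.724)
(25.019, 4.086)
(41.948, 12.712)

Answer: (0, 0)
(17, 0)
(26.801, 4.994)
(22.346, 2.724)
(25.019, 4.086)
(41.948, 12.712)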